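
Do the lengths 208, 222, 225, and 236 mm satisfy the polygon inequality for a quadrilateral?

Yes

A quadrilateral exists iff every side is shorter than the sum of the others — equivalently, the longest side is less than the sum of the rest.
Longest side 236 < 655 (sum of the remaining 3), so yes.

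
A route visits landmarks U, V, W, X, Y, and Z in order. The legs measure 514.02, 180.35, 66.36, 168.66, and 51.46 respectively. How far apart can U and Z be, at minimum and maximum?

The maximum is all hops collinear in one direction: 514.02 + 180.35 + 66.36 + 168.66 + 51.46 = 980.85.
The longest hop is 514.02; the others sum to 466.83. Folding the others back against it leaves at least 514.02 − 466.83 = 47.19.

47.19 ≤ UZ ≤ 980.85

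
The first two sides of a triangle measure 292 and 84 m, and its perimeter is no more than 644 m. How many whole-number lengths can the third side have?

Triangle inequality: 208 < x < 376. Perimeter ≤ 644 gives x ≤ 644 − 292 − 84 = 268.
So 208 < x ≤ 268; integers 209 through 268: 60 values.

60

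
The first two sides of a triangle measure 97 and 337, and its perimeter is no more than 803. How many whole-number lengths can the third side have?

Triangle inequality: 240 < x < 434. Perimeter ≤ 803 gives x ≤ 803 − 97 − 337 = 369.
So 240 < x ≤ 369; integers 241 through 369: 129 values.

129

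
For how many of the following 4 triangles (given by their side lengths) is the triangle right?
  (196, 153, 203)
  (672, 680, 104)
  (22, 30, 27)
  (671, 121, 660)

2

(196,153,203): 153²+196² = 61825 > 41209 = 203² → acute
(672,680,104): 104²+672² = 462400 = 680² → right
(22,30,27): 22²+27² = 1213 > 900 = 30² → acute
(671,121,660): 121²+660² = 450241 = 671² → right
2 of the 4 are right.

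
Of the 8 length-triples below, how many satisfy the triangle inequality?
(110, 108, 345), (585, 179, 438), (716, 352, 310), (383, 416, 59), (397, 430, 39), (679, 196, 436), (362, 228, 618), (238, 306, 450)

4

(108,110,345): 108+110 ≤ 345 → not valid
(179,438,585): 179+438 > 585 → valid
(310,352,716): 310+352 ≤ 716 → not valid
(59,383,416): 59+383 > 416 → valid
(39,397,430): 39+397 > 430 → valid
(196,436,679): 196+436 ≤ 679 → not valid
(228,362,618): 228+362 ≤ 618 → not valid
(238,306,450): 238+306 > 450 → valid
4 of the 8 triples form a triangle.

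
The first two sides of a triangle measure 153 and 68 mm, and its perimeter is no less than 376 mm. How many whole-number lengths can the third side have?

66

Triangle inequality: 85 < x < 221. Perimeter ≥ 376 gives x ≥ 376 − 153 − 68 = 155.
So 155 ≤ x < 221; integers 155 through 220: 66 values.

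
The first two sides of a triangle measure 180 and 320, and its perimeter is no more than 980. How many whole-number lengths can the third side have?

340

Triangle inequality: 140 < x < 500. Perimeter ≤ 980 gives x ≤ 980 − 180 − 320 = 480.
So 140 < x ≤ 480; integers 141 through 480: 340 values.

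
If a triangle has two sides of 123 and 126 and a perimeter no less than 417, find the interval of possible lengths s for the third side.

Triangle inequality alone gives 3 < s < 249.
The perimeter condition gives s ≥ 417 − 123 − 126 = 168.
Intersecting the two: 168 ≤ s < 249.

168 ≤ s < 249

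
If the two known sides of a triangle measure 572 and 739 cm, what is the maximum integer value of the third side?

1310

The third side must be strictly less than 572 + 739 = 1311.
The largest integer below 1311 is 1310.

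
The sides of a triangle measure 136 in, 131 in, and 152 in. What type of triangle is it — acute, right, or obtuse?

acute

Compare the square of the longest side to the sum of squares of the other two: 131² + 136² = 35657 > 23104 = 152².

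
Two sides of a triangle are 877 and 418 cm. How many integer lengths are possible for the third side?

The third side lies in the open interval (459, 1295).
Integers from 460 to 1294 inclusive: 1294 − 460 + 1 = 835.

835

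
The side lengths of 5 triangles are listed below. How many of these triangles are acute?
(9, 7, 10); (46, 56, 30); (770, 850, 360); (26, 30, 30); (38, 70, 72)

(9,7,10): 7²+9² = 130 > 100 = 10² → acute
(46,56,30): 30²+46² = 3016 < 3136 = 56² → obtuse
(770,850,360): 360²+770² = 722500 = 850² → right
(26,30,30): 26²+30² = 1576 > 900 = 30² → acute
(38,70,72): 38²+70² = 6344 > 5184 = 72² → acute
3 of the 5 are acute.

3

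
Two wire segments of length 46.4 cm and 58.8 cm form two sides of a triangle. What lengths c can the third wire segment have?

12.4 < c < 105.2 (cm)

By the triangle inequality, c must be less than 46.4 + 58.8 = 105.2 and greater than |46.4 − 58.8| = 12.4.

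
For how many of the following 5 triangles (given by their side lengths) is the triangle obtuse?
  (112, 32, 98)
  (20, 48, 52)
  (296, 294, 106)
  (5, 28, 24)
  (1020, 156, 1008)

(112,32,98): 32²+98² = 10628 < 12544 = 112² → obtuse
(20,48,52): 20²+48² = 2704 = 52² → right
(296,294,106): 106²+294² = 97672 > 87616 = 296² → acute
(5,28,24): 5²+24² = 601 < 784 = 28² → obtuse
(1020,156,1008): 156²+1008² = 1040400 = 1020² → right
2 of the 5 are obtuse.

2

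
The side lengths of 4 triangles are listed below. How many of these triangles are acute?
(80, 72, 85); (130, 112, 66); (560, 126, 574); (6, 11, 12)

(80,72,85): 72²+80² = 11584 > 7225 = 85² → acute
(130,112,66): 66²+112² = 16900 = 130² → right
(560,126,574): 126²+560² = 329476 = 574² → right
(6,11,12): 6²+11² = 157 > 144 = 12² → acute
2 of the 4 are acute.

2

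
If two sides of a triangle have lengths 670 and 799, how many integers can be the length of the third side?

1339

The third side lies in the open interval (129, 1469).
Integers from 130 to 1468 inclusive: 1468 − 130 + 1 = 1339.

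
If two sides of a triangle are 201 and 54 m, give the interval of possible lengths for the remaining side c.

147 < c < 255

By the triangle inequality, c must be less than 201 + 54 = 255 and greater than |201 − 54| = 147.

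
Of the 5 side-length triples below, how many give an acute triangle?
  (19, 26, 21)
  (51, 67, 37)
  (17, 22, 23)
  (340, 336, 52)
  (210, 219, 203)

3

(19,26,21): 19²+21² = 802 > 676 = 26² → acute
(51,67,37): 37²+51² = 3970 < 4489 = 67² → obtuse
(17,22,23): 17²+22² = 773 > 529 = 23² → acute
(340,336,52): 52²+336² = 115600 = 340² → right
(210,219,203): 203²+210² = 85309 > 47961 = 219² → acute
3 of the 5 are acute.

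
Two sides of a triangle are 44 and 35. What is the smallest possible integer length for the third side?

The third side must be strictly greater than |44 − 35| = 9.
The smallest integer above 9 is 10.

10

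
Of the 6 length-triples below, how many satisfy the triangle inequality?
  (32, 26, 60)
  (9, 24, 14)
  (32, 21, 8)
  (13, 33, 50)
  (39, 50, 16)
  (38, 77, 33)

1

(26,32,60): 26+32 ≤ 60 → not valid
(9,14,24): 9+14 ≤ 24 → not valid
(8,21,32): 8+21 ≤ 32 → not valid
(13,33,50): 13+33 ≤ 50 → not valid
(16,39,50): 16+39 > 50 → valid
(33,38,77): 33+38 ≤ 77 → not valid
1 of the 6 triples forms a triangle.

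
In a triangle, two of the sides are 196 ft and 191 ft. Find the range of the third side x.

By the triangle inequality, x must be less than 196 + 191 = 387 and greater than |196 − 191| = 5.

5 < x < 387 (ft)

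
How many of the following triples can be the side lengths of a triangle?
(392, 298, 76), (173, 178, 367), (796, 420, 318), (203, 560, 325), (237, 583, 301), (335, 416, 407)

(76,298,392): 76+298 ≤ 392 → not valid
(173,178,367): 173+178 ≤ 367 → not valid
(318,420,796): 318+420 ≤ 796 → not valid
(203,325,560): 203+325 ≤ 560 → not valid
(237,301,583): 237+301 ≤ 583 → not valid
(335,407,416): 335+407 > 416 → valid
1 of the 6 triples forms a triangle.

1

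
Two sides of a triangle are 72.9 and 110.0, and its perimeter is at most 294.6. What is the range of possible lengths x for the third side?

Triangle inequality alone gives 37.1 < x < 182.9.
The perimeter condition gives x ≤ 294.6 − 72.9 − 110.0 = 111.7.
Intersecting the two: 37.1 < x ≤ 111.7.

37.1 < x ≤ 111.7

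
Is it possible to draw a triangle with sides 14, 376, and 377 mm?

Yes

The longest side is 377, and the other two sum to 390.
Since 390 > 377, the triangle inequality holds.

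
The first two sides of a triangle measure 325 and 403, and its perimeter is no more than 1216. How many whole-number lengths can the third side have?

410

Triangle inequality: 78 < x < 728. Perimeter ≤ 1216 gives x ≤ 1216 − 325 − 403 = 488.
So 78 < x ≤ 488; integers 79 through 488: 410 values.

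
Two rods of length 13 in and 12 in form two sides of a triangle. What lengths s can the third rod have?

1 < s < 25

By the triangle inequality, s must be less than 13 + 12 = 25 and greater than |13 − 12| = 1.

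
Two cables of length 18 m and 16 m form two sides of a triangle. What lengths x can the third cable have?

2 < x < 34

By the triangle inequality, x must be less than 18 + 16 = 34 and greater than |18 − 16| = 2.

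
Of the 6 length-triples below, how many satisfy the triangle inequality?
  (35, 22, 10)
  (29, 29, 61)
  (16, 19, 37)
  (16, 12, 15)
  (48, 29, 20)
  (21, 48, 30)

(10,22,35): 10+22 ≤ 35 → not valid
(29,29,61): 29+29 ≤ 61 → not valid
(16,19,37): 16+19 ≤ 37 → not valid
(12,15,16): 12+15 > 16 → valid
(20,29,48): 20+29 > 48 → valid
(21,30,48): 21+30 > 48 → valid
3 of the 6 triples form a triangle.

3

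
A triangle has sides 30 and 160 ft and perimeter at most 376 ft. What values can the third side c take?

130 < c ≤ 186

Triangle inequality alone gives 130 < c < 190.
The perimeter condition gives c ≤ 376 − 30 − 160 = 186.
Intersecting the two: 130 < c ≤ 186.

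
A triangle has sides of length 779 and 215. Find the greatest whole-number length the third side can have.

The third side must be strictly less than 779 + 215 = 994.
The largest integer below 994 is 993.

993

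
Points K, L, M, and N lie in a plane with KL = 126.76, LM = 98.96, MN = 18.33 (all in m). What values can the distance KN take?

The maximum is all hops collinear in one direction: 126.76 + 98.96 + 18.33 = 244.05.
The longest hop is 126.76; the others sum to 117.29. Folding the others back against it leaves at least 126.76 − 117.29 = 9.47.

9.47 ≤ KN ≤ 244.05 m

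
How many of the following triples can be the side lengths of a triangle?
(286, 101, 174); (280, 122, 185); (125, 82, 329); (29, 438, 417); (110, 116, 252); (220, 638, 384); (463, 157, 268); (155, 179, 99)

3

(101,174,286): 101+174 ≤ 286 → not valid
(122,185,280): 122+185 > 280 → valid
(82,125,329): 82+125 ≤ 329 → not valid
(29,417,438): 29+417 > 438 → valid
(110,116,252): 110+116 ≤ 252 → not valid
(220,384,638): 220+384 ≤ 638 → not valid
(157,268,463): 157+268 ≤ 463 → not valid
(99,155,179): 99+155 > 179 → valid
3 of the 8 triples form a triangle.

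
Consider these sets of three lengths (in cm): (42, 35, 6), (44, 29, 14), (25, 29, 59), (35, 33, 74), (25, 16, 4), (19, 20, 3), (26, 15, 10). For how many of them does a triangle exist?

1

(6,35,42): 6+35 ≤ 42 → not valid
(14,29,44): 14+29 ≤ 44 → not valid
(25,29,59): 25+29 ≤ 59 → not valid
(33,35,74): 33+35 ≤ 74 → not valid
(4,16,25): 4+16 ≤ 25 → not valid
(3,19,20): 3+19 > 20 → valid
(10,15,26): 10+15 ≤ 26 → not valid
1 of the 7 triples forms a triangle.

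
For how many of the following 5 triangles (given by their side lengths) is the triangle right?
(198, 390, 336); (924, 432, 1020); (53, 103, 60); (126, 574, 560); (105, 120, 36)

3

(198,390,336): 198²+336² = 152100 = 390² → right
(924,432,1020): 432²+924² = 1040400 = 1020² → right
(53,103,60): 53²+60² = 6409 < 10609 = 103² → obtuse
(126,574,560): 126²+560² = 329476 = 574² → right
(105,120,36): 36²+105² = 12321 < 14400 = 120² → obtuse
3 of the 5 are right.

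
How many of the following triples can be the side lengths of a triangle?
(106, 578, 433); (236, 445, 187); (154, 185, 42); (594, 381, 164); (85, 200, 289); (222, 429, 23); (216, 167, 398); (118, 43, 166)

1

(106,433,578): 106+433 ≤ 578 → not valid
(187,236,445): 187+236 ≤ 445 → not valid
(42,154,185): 42+154 > 185 → valid
(164,381,594): 164+381 ≤ 594 → not valid
(85,200,289): 85+200 ≤ 289 → not valid
(23,222,429): 23+222 ≤ 429 → not valid
(167,216,398): 167+216 ≤ 398 → not valid
(43,118,166): 43+118 ≤ 166 → not valid
1 of the 8 triples forms a triangle.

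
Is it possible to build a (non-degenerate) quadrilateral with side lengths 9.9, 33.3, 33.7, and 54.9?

A quadrilateral exists iff every side is shorter than the sum of the others — equivalently, the longest side is less than the sum of the rest.
Longest side 54.9 < 76.9 (sum of the remaining 3), so yes.

Yes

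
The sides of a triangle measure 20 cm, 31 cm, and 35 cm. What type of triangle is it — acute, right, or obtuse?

Compare the square of the longest side to the sum of squares of the other two: 20² + 31² = 1361 > 1225 = 35².

acute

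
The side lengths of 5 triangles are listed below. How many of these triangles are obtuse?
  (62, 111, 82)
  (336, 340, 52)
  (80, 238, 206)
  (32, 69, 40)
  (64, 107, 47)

4

(62,111,82): 62²+82² = 10568 < 12321 = 111² → obtuse
(336,340,52): 52²+336² = 115600 = 340² → right
(80,238,206): 80²+206² = 48836 < 56644 = 238² → obtuse
(32,69,40): 32²+40² = 2624 < 4761 = 69² → obtuse
(64,107,47): 47²+64² = 6305 < 11449 = 107² → obtuse
4 of the 5 are obtuse.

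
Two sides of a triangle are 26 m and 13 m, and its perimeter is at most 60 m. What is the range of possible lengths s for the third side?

Triangle inequality alone gives 13 < s < 39.
The perimeter condition gives s ≤ 60 − 26 − 13 = 21.
Intersecting the two: 13 < s ≤ 21.

13 < s ≤ 21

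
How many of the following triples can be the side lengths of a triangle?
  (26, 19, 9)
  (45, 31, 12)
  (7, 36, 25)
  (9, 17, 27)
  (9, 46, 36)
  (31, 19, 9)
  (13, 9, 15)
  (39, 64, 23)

(9,19,26): 9+19 > 26 → valid
(12,31,45): 12+31 ≤ 45 → not valid
(7,25,36): 7+25 ≤ 36 → not valid
(9,17,27): 9+17 ≤ 27 → not valid
(9,36,46): 9+36 ≤ 46 → not valid
(9,19,31): 9+19 ≤ 31 → not valid
(9,13,15): 9+13 > 15 → valid
(23,39,64): 23+39 ≤ 64 → not valid
2 of the 8 triples form a triangle.

2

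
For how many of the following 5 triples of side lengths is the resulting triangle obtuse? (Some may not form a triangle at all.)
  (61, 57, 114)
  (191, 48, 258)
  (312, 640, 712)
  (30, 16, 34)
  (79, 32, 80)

1

(61,57,114): 57²+61² = 6970 < 12996 = 114² → obtuse
(191,48,258): 48+191 ≤ 258, not a triangle
(312,640,712): 312²+640² = 506944 = 712² → right
(30,16,34): 16²+30² = 1156 = 34² → right
(79,32,80): 32²+79² = 7265 > 6400 = 80² → acute
1 of the 5 is obtuse.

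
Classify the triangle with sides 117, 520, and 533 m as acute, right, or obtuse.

Compare the square of the longest side to the sum of squares of the other two: 117² + 520² = 284089 = 533².

right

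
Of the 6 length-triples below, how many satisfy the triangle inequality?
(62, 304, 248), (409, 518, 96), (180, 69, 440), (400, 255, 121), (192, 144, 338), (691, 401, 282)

(62,248,304): 62+248 > 304 → valid
(96,409,518): 96+409 ≤ 518 → not valid
(69,180,440): 69+180 ≤ 440 → not valid
(121,255,400): 121+255 ≤ 400 → not valid
(144,192,338): 144+192 ≤ 338 → not valid
(282,401,691): 282+401 ≤ 691 → not valid
1 of the 6 triples forms a triangle.

1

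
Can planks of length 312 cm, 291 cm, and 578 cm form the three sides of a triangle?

The longest side is 578, and the other two sum to 603.
Since 603 > 578, the triangle inequality holds.

Yes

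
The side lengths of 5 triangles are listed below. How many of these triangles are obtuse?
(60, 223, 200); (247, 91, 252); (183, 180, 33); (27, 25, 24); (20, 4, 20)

(60,223,200): 60²+200² = 43600 < 49729 = 223² → obtuse
(247,91,252): 91²+247² = 69290 > 63504 = 252² → acute
(183,180,33): 33²+180² = 33489 = 183² → right
(27,25,24): 24²+25² = 1201 > 729 = 27² → acute
(20,4,20): 4²+20² = 416 > 400 = 20² → acute
1 of the 5 is obtuse.

1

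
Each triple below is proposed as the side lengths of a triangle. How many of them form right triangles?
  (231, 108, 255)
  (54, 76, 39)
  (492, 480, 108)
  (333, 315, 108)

3

(231,108,255): 108²+231² = 65025 = 255² → right
(54,76,39): 39²+54² = 4437 < 5776 = 76² → obtuse
(492,480,108): 108²+480² = 242064 = 492² → right
(333,315,108): 108²+315² = 110889 = 333² → right
3 of the 4 are right.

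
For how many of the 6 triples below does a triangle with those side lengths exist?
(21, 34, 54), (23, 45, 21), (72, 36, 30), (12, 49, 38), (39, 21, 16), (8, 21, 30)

(21,34,54): 21+34 > 54 → valid
(21,23,45): 21+23 ≤ 45 → not valid
(30,36,72): 30+36 ≤ 72 → not valid
(12,38,49): 12+38 > 49 → valid
(16,21,39): 16+21 ≤ 39 → not valid
(8,21,30): 8+21 ≤ 30 → not valid
2 of the 6 triples form a triangle.

2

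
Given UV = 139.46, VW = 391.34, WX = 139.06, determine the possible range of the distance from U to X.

112.82 ≤ UX ≤ 669.86

The maximum is all hops collinear in one direction: 139.46 + 391.34 + 139.06 = 669.86.
The longest hop is 391.34; the others sum to 278.52. Folding the others back against it leaves at least 391.34 − 278.52 = 112.82.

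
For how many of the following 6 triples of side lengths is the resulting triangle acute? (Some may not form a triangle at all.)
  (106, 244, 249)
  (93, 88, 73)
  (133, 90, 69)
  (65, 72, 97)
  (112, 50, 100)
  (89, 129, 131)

(106,244,249): 106²+244² = 70772 > 62001 = 249² → acute
(93,88,73): 73²+88² = 13073 > 8649 = 93² → acute
(133,90,69): 69²+90² = 12861 < 17689 = 133² → obtuse
(65,72,97): 65²+72² = 9409 = 97² → right
(112,50,100): 50²+100² = 12500 < 12544 = 112² → obtuse
(89,129,131): 89²+129² = 24562 > 17161 = 131² → acute
3 of the 6 are acute.

3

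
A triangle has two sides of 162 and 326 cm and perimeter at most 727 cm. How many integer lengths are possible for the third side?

Triangle inequality: 164 < x < 488. Perimeter ≤ 727 gives x ≤ 727 − 162 − 326 = 239.
So 164 < x ≤ 239; integers 165 through 239: 75 values.

75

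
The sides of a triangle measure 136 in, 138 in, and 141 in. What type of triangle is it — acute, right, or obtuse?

Compare the square of the longest side to the sum of squares of the other two: 136² + 138² = 37540 > 19881 = 141².

acute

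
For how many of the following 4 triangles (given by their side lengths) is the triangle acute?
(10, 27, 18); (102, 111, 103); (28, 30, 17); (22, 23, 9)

3

(10,27,18): 10²+18² = 424 < 729 = 27² → obtuse
(102,111,103): 102²+103² = 21013 > 12321 = 111² → acute
(28,30,17): 17²+28² = 1073 > 900 = 30² → acute
(22,23,9): 9²+22² = 565 > 529 = 23² → acute
3 of the 4 are acute.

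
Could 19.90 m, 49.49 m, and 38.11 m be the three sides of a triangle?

Yes

The longest side is 49.49, and the other two sum to 58.01.
Since 58.01 > 49.49, the triangle inequality holds.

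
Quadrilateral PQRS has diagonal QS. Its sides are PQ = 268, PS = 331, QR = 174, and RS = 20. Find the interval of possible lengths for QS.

From triangle PQS: |268 − 331| < QS < 268 + 331, i.e. 63 < QS < 599.
From triangle RQS: 154 < QS < 194.
Both must hold, so QS lies in the intersection.

154 < QS < 194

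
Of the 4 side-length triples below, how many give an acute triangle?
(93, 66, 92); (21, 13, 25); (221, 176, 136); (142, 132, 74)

3

(93,66,92): 66²+92² = 12820 > 8649 = 93² → acute
(21,13,25): 13²+21² = 610 < 625 = 25² → obtuse
(221,176,136): 136²+176² = 49472 > 48841 = 221² → acute
(142,132,74): 74²+132² = 22900 > 20164 = 142² → acute
3 of the 4 are acute.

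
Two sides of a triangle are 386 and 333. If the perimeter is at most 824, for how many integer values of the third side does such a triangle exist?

52

Triangle inequality: 53 < x < 719. Perimeter ≤ 824 gives x ≤ 824 − 386 − 333 = 105.
So 53 < x ≤ 105; integers 54 through 105: 52 values.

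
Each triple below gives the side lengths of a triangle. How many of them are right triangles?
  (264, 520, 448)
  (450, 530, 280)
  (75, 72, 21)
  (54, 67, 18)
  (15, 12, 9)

(264,520,448): 264²+448² = 270400 = 520² → right
(450,530,280): 280²+450² = 280900 = 530² → right
(75,72,21): 21²+72² = 5625 = 75² → right
(54,67,18): 18²+54² = 3240 < 4489 = 67² → obtuse
(15,12,9): 9²+12² = 225 = 15² → right
4 of the 5 are right.

4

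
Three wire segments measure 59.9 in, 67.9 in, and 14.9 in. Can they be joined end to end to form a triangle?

Yes

The longest side is 67.9, and the other two sum to 74.8.
Since 74.8 > 67.9, the triangle inequality holds.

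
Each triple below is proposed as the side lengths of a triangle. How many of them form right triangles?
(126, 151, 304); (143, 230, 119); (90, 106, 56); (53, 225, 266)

1

(126,151,304): 126+151 ≤ 304, not a triangle
(143,230,119): 119²+143² = 34610 < 52900 = 230² → obtuse
(90,106,56): 56²+90² = 11236 = 106² → right
(53,225,266): 53²+225² = 53434 < 70756 = 266² → obtuse
1 of the 4 is right.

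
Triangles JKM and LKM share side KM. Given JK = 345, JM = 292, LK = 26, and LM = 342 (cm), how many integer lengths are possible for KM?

From triangle JKM: 53 < KM < 637.
From triangle LKM: 316 < KM < 368.
Intersection: 316 < KM < 368, so integers 317 through 367: 51 values.

51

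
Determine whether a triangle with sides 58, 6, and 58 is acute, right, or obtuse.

Compare the square of the longest side to the sum of squares of the other two: 6² + 58² = 3400 > 3364 = 58².

acute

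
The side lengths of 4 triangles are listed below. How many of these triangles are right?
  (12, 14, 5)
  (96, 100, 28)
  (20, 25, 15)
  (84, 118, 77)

2

(12,14,5): 5²+12² = 169 < 196 = 14² → obtuse
(96,100,28): 28²+96² = 10000 = 100² → right
(20,25,15): 15²+20² = 625 = 25² → right
(84,118,77): 77²+84² = 12985 < 13924 = 118² → obtuse
2 of the 4 are right.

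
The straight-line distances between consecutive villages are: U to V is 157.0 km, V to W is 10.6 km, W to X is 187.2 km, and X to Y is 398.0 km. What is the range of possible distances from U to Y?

43.2 ≤ UY ≤ 752.8 km

The maximum is all hops collinear in one direction: 157.0 + 10.6 + 187.2 + 398.0 = 752.8.
The longest hop is 398.0; the others sum to 354.8. Folding the others back against it leaves at least 398.0 − 354.8 = 43.2.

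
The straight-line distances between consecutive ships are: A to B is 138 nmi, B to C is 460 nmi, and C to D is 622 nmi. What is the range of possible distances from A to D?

24 ≤ AD ≤ 1220 nmi

The maximum is all hops collinear in one direction: 138 + 460 + 622 = 1220.
The longest hop is 622; the others sum to 598. Folding the others back against it leaves at least 622 − 598 = 24.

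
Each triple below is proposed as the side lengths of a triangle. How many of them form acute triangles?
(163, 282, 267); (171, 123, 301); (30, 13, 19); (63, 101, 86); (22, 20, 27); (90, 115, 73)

4

(163,282,267): 163²+267² = 97858 > 79524 = 282² → acute
(171,123,301): 123+171 ≤ 301, not a triangle
(30,13,19): 13²+19² = 530 < 900 = 30² → obtuse
(63,101,86): 63²+86² = 11365 > 10201 = 101² → acute
(22,20,27): 20²+22² = 884 > 729 = 27² → acute
(90,115,73): 73²+90² = 13429 > 13225 = 115² → acute
4 of the 6 are acute.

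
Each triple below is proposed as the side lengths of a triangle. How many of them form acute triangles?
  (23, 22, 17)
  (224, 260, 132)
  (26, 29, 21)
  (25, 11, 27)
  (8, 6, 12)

(23,22,17): 17²+22² = 773 > 529 = 23² → acute
(224,260,132): 132²+224² = 67600 = 260² → right
(26,29,21): 21²+26² = 1117 > 841 = 29² → acute
(25,11,27): 11²+25² = 746 > 729 = 27² → acute
(8,6,12): 6²+8² = 100 < 144 = 12² → obtuse
3 of the 5 are acute.

3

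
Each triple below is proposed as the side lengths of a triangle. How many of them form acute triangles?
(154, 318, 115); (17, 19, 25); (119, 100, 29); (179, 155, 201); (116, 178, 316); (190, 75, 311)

(154,318,115): 115+154 ≤ 318, not a triangle
(17,19,25): 17²+19² = 650 > 625 = 25² → acute
(119,100,29): 29²+100² = 10841 < 14161 = 119² → obtuse
(179,155,201): 155²+179² = 56066 > 40401 = 201² → acute
(116,178,316): 116+178 ≤ 316, not a triangle
(190,75,311): 75+190 ≤ 311, not a triangle
2 of the 6 are acute.

2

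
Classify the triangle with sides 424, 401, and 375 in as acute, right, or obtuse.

acute

Compare the square of the longest side to the sum of squares of the other two: 375² + 401² = 301426 > 179776 = 424².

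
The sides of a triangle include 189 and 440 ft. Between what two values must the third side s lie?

251 < s < 629 (ft)

By the triangle inequality, s must be less than 189 + 440 = 629 and greater than |189 − 440| = 251.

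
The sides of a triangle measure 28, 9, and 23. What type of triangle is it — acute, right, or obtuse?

obtuse

Compare the square of the longest side to the sum of squares of the other two: 9² + 23² = 610 < 784 = 28².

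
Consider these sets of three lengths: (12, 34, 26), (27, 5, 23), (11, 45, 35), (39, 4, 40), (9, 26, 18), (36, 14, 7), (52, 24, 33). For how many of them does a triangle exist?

(12,26,34): 12+26 > 34 → valid
(5,23,27): 5+23 > 27 → valid
(11,35,45): 11+35 > 45 → valid
(4,39,40): 4+39 > 40 → valid
(9,18,26): 9+18 > 26 → valid
(7,14,36): 7+14 ≤ 36 → not valid
(24,33,52): 24+33 > 52 → valid
6 of the 7 triples form a triangle.

6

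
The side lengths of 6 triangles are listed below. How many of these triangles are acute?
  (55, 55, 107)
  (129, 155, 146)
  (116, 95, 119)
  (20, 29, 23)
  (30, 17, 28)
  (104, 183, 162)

5

(55,55,107): 55²+55² = 6050 < 11449 = 107² → obtuse
(129,155,146): 129²+146² = 37957 > 24025 = 155² → acute
(116,95,119): 95²+116² = 22481 > 14161 = 119² → acute
(20,29,23): 20²+23² = 929 > 841 = 29² → acute
(30,17,28): 17²+28² = 1073 > 900 = 30² → acute
(104,183,162): 104²+162² = 37060 > 33489 = 183² → acute
5 of the 6 are acute.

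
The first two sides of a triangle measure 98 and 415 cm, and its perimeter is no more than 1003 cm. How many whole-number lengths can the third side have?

Triangle inequality: 317 < x < 513. Perimeter ≤ 1003 gives x ≤ 1003 − 98 − 415 = 490.
So 317 < x ≤ 490; integers 318 through 490: 173 values.

173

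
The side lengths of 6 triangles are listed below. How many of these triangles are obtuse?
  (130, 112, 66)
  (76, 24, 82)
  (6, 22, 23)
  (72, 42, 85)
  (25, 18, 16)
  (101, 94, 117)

(130,112,66): 66²+112² = 16900 = 130² → right
(76,24,82): 24²+76² = 6352 < 6724 = 82² → obtuse
(6,22,23): 6²+22² = 520 < 529 = 23² → obtuse
(72,42,85): 42²+72² = 6948 < 7225 = 85² → obtuse
(25,18,16): 16²+18² = 580 < 625 = 25² → obtuse
(101,94,117): 94²+101² = 19037 > 13689 = 117² → acute
4 of the 6 are obtuse.

4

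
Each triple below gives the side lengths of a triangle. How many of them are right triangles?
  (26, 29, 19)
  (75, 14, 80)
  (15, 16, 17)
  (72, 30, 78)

(26,29,19): 19²+26² = 1037 > 841 = 29² → acute
(75,14,80): 14²+75² = 5821 < 6400 = 80² → obtuse
(15,16,17): 15²+16² = 481 > 289 = 17² → acute
(72,30,78): 30²+72² = 6084 = 78² → right
1 of the 4 is right.

1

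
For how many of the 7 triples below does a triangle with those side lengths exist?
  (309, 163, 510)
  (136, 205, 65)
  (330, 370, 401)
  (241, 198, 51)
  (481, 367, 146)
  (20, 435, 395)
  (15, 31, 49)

(163,309,510): 163+309 ≤ 510 → not valid
(65,136,205): 65+136 ≤ 205 → not valid
(330,370,401): 330+370 > 401 → valid
(51,198,241): 51+198 > 241 → valid
(146,367,481): 146+367 > 481 → valid
(20,395,435): 20+395 ≤ 435 → not valid
(15,31,49): 15+31 ≤ 49 → not valid
3 of the 7 triples form a triangle.

3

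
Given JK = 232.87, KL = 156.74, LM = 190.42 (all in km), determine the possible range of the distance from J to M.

The maximum is all hops collinear in one direction: 232.87 + 156.74 + 190.42 = 580.03.
The longest hop is 232.87; the others sum to 347.16. Since 232.87 ≤ 347.16, the path can fold back on itself completely, so the minimum distance is 0.

0 ≤ JM ≤ 580.03 km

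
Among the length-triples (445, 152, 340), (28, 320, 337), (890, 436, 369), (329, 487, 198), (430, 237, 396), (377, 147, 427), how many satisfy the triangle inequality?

5

(152,340,445): 152+340 > 445 → valid
(28,320,337): 28+320 > 337 → valid
(369,436,890): 369+436 ≤ 890 → not valid
(198,329,487): 198+329 > 487 → valid
(237,396,430): 237+396 > 430 → valid
(147,377,427): 147+377 > 427 → valid
5 of the 6 triples form a triangle.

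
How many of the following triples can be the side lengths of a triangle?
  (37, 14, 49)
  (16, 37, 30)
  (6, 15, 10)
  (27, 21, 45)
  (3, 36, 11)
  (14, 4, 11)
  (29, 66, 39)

(14,37,49): 14+37 > 49 → valid
(16,30,37): 16+30 > 37 → valid
(6,10,15): 6+10 > 15 → valid
(21,27,45): 21+27 > 45 → valid
(3,11,36): 3+11 ≤ 36 → not valid
(4,11,14): 4+11 > 14 → valid
(29,39,66): 29+39 > 66 → valid
6 of the 7 triples form a triangle.

6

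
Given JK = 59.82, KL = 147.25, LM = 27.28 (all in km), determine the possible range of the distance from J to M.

The maximum is all hops collinear in one direction: 59.82 + 147.25 + 27.28 = 234.35.
The longest hop is 147.25; the others sum to 87.10. Folding the others back against it leaves at least 147.25 − 87.10 = 60.15.

60.15 ≤ JM ≤ 234.35 km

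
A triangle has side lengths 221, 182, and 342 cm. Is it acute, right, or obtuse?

obtuse

Compare the square of the longest side to the sum of squares of the other two: 182² + 221² = 81965 < 116964 = 342².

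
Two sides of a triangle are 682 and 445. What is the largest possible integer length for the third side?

1126

The third side must be strictly less than 682 + 445 = 1127.
The largest integer below 1127 is 1126.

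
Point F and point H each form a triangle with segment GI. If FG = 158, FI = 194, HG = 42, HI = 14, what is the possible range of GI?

From triangle FGI: |158 − 194| < GI < 158 + 194, i.e. 36 < GI < 352.
From triangle HGI: 28 < GI < 56.
Both must hold, so GI lies in the intersection.

36 < GI < 56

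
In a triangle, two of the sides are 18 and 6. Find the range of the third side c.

12 < c < 24

By the triangle inequality, c must be less than 18 + 6 = 24 and greater than |18 − 6| = 12.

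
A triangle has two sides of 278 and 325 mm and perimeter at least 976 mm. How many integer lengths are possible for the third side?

230

Triangle inequality: 47 < x < 603. Perimeter ≥ 976 gives x ≥ 976 − 278 − 325 = 373.
So 373 ≤ x < 603; integers 373 through 602: 230 values.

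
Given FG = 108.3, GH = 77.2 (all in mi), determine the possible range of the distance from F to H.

By the triangle inequality, |108.3 − 77.2| ≤ FH ≤ 108.3 + 77.2.

31.1 ≤ FH ≤ 185.5 mi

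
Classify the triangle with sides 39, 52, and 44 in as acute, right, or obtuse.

Compare the square of the longest side to the sum of squares of the other two: 39² + 44² = 3457 > 2704 = 52².

acute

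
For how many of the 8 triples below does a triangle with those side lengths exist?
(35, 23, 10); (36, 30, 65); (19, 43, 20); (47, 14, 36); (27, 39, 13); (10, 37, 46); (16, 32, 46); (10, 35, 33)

(10,23,35): 10+23 ≤ 35 → not valid
(30,36,65): 30+36 > 65 → valid
(19,20,43): 19+20 ≤ 43 → not valid
(14,36,47): 14+36 > 47 → valid
(13,27,39): 13+27 > 39 → valid
(10,37,46): 10+37 > 46 → valid
(16,32,46): 16+32 > 46 → valid
(10,33,35): 10+33 > 35 → valid
6 of the 8 triples form a triangle.

6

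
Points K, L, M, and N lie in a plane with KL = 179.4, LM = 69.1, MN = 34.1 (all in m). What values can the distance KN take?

76.2 ≤ KN ≤ 282.6 m

The maximum is all hops collinear in one direction: 179.4 + 69.1 + 34.1 = 282.6.
The longest hop is 179.4; the others sum to 103.2. Folding the others back against it leaves at least 179.4 − 103.2 = 76.2.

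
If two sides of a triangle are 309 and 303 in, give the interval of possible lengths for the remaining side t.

By the triangle inequality, t must be less than 309 + 303 = 612 and greater than |309 − 303| = 6.

6 < t < 612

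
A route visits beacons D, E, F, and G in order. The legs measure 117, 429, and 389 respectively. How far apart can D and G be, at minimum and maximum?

0 ≤ DG ≤ 935

The maximum is all hops collinear in one direction: 117 + 429 + 389 = 935.
The longest hop is 429; the others sum to 506. Since 429 ≤ 506, the path can fold back on itself completely, so the minimum distance is 0.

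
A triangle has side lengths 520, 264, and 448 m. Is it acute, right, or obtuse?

right

Compare the square of the longest side to the sum of squares of the other two: 264² + 448² = 270400 = 520².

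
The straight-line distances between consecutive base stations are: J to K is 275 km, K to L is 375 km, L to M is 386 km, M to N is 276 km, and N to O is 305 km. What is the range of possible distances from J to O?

The maximum is all hops collinear in one direction: 275 + 375 + 386 + 276 + 305 = 1617.
The longest hop is 386; the others sum to 1231. Since 386 ≤ 1231, the path can fold back on itself completely, so the minimum distance is 0.

0 ≤ JO ≤ 1617 km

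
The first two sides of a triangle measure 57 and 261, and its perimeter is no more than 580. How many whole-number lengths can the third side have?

58

Triangle inequality: 204 < x < 318. Perimeter ≤ 580 gives x ≤ 580 − 57 − 261 = 262.
So 204 < x ≤ 262; integers 205 through 262: 58 values.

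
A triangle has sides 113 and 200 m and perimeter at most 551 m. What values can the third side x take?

Triangle inequality alone gives 87 < x < 313.
The perimeter condition gives x ≤ 551 − 113 − 200 = 238.
Intersecting the two: 87 < x ≤ 238.

87 < x ≤ 238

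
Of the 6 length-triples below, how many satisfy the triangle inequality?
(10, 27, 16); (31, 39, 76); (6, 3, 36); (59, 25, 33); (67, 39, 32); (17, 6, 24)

(10,16,27): 10+16 ≤ 27 → not valid
(31,39,76): 31+39 ≤ 76 → not valid
(3,6,36): 3+6 ≤ 36 → not valid
(25,33,59): 25+33 ≤ 59 → not valid
(32,39,67): 32+39 > 67 → valid
(6,17,24): 6+17 ≤ 24 → not valid
1 of the 6 triples forms a triangle.

1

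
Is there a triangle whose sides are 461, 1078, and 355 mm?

The longest side is 1078, but the other two sum to only 816.
816 < 1078, so the triangle inequality fails.

No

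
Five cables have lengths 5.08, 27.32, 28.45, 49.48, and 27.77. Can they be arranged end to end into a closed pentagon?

Yes

A pentagon exists iff every side is shorter than the sum of the others — equivalently, the longest side is less than the sum of the rest.
Longest side 49.48 < 88.62 (sum of the remaining 4), so yes.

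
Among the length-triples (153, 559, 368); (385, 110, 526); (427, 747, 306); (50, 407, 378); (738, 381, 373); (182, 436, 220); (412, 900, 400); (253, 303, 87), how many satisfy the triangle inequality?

(153,368,559): 153+368 ≤ 559 → not valid
(110,385,526): 110+385 ≤ 526 → not valid
(306,427,747): 306+427 ≤ 747 → not valid
(50,378,407): 50+378 > 407 → valid
(373,381,738): 373+381 > 738 → valid
(182,220,436): 182+220 ≤ 436 → not valid
(400,412,900): 400+412 ≤ 900 → not valid
(87,253,303): 87+253 > 303 → valid
3 of the 8 triples form a triangle.

3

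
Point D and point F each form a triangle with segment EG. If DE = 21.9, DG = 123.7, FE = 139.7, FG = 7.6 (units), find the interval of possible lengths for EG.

132.1 < EG < 145.6

From triangle DEG: |21.9 − 123.7| < EG < 21.9 + 123.7, i.e. 101.8 < EG < 145.6.
From triangle FEG: 132.1 < EG < 147.3.
Both must hold, so EG lies in the intersection.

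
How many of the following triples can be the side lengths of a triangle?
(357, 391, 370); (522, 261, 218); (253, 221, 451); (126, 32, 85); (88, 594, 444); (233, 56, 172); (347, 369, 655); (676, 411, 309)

4

(357,370,391): 357+370 > 391 → valid
(218,261,522): 218+261 ≤ 522 → not valid
(221,253,451): 221+253 > 451 → valid
(32,85,126): 32+85 ≤ 126 → not valid
(88,444,594): 88+444 ≤ 594 → not valid
(56,172,233): 56+172 ≤ 233 → not valid
(347,369,655): 347+369 > 655 → valid
(309,411,676): 309+411 > 676 → valid
4 of the 8 triples form a triangle.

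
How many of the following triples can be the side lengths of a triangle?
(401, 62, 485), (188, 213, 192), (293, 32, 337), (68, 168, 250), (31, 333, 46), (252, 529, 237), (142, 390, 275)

(62,401,485): 62+401 ≤ 485 → not valid
(188,192,213): 188+192 > 213 → valid
(32,293,337): 32+293 ≤ 337 → not valid
(68,168,250): 68+168 ≤ 250 → not valid
(31,46,333): 31+46 ≤ 333 → not valid
(237,252,529): 237+252 ≤ 529 → not valid
(142,275,390): 142+275 > 390 → valid
2 of the 7 triples form a triangle.

2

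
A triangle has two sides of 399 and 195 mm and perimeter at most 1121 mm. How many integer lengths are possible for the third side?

323

Triangle inequality: 204 < x < 594. Perimeter ≤ 1121 gives x ≤ 1121 − 399 − 195 = 527.
So 204 < x ≤ 527; integers 205 through 527: 323 values.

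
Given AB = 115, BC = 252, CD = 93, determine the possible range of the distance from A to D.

The maximum is all hops collinear in one direction: 115 + 252 + 93 = 460.
The longest hop is 252; the others sum to 208. Folding the others back against it leaves at least 252 − 208 = 44.

44 ≤ AD ≤ 460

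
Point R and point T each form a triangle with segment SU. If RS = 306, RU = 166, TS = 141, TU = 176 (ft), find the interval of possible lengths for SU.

140 < SU < 317

From triangle RSU: |306 − 166| < SU < 306 + 166, i.e. 140 < SU < 472.
From triangle TSU: 35 < SU < 317.
Both must hold, so SU lies in the intersection.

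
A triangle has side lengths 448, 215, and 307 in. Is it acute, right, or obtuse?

obtuse

Compare the square of the longest side to the sum of squares of the other two: 215² + 307² = 140474 < 200704 = 448².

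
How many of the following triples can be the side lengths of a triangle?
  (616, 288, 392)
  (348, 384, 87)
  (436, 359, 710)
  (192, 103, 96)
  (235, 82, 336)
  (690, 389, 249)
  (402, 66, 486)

4

(288,392,616): 288+392 > 616 → valid
(87,348,384): 87+348 > 384 → valid
(359,436,710): 359+436 > 710 → valid
(96,103,192): 96+103 > 192 → valid
(82,235,336): 82+235 ≤ 336 → not valid
(249,389,690): 249+389 ≤ 690 → not valid
(66,402,486): 66+402 ≤ 486 → not valid
4 of the 7 triples form a triangle.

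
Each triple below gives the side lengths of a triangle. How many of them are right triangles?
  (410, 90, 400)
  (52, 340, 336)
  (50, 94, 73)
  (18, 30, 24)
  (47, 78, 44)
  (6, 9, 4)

3

(410,90,400): 90²+400² = 168100 = 410² → right
(52,340,336): 52²+336² = 115600 = 340² → right
(50,94,73): 50²+73² = 7829 < 8836 = 94² → obtuse
(18,30,24): 18²+24² = 900 = 30² → right
(47,78,44): 44²+47² = 4145 < 6084 = 78² → obtuse
(6,9,4): 4²+6² = 52 < 81 = 9² → obtuse
3 of the 6 are right.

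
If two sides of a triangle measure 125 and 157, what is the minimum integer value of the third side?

The third side must be strictly greater than |125 − 157| = 32.
The smallest integer above 32 is 33.

33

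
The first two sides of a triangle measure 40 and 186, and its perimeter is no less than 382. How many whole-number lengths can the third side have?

Triangle inequality: 146 < x < 226. Perimeter ≥ 382 gives x ≥ 382 − 40 − 186 = 156.
So 156 ≤ x < 226; integers 156 through 225: 70 values.

70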